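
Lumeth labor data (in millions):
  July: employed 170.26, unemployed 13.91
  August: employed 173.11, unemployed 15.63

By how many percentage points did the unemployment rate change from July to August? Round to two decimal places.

The unemployment rate changed by +0.73 percentage points.

July: labor force = 170.26 + 13.91 = 184.17; u = 13.91/184.17 = 7.55%.
August: labor force = 173.11 + 15.63 = 188.74; u = 15.63/188.74 = 8.28%.
Change = 8.28% − 7.55% = +0.73 pp.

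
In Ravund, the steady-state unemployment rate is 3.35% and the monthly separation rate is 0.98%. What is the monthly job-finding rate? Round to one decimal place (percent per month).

From u* = s/(s+f): f = s·(1−u)/u.
f = 0.98 × (1 − 0.0335) / 0.0335 = 0.9472 / 0.0335 ≈ 28.3% per month.

Job-finding rate ≈ 28.3% per month.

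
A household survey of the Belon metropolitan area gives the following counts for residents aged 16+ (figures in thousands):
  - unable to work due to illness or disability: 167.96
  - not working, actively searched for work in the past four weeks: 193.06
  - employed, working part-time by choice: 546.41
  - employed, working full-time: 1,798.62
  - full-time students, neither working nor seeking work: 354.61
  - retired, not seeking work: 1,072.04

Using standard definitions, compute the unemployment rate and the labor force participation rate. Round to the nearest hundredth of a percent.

Employed = 546.41 + 1,798.62 = 2,345.03 thousand.
Unemployed = 193.06 thousand.
Labor force = 2,345.03 + 193.06 = 2,538.09 thousand.
Not in labor force = 167.96 + 354.61 + 1,072.04 = 1,594.61 thousand (those not working and not actively searching are outside the labor force).
Civilian working-age population = 2,538.09 + 1,594.61 = 4,132.70 thousand.
Unemployment rate = 193.06 / 2,538.09 = 7.61%.
Labor force participation rate = 2,538.09 / 4,132.70 = 61.41%.

Unemployment rate ≈ 7.61%; labor force participation rate ≈ 61.41%.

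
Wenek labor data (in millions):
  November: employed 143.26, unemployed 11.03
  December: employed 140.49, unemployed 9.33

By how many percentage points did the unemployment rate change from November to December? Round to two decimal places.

November: labor force = 143.26 + 11.03 = 154.29; u = 11.03/154.29 = 7.15%.
December: labor force = 140.49 + 9.33 = 149.82; u = 9.33/149.82 = 6.23%.
Change = 6.23% − 7.15% = −0.92 pp.

The unemployment rate changed by −0.92 percentage points.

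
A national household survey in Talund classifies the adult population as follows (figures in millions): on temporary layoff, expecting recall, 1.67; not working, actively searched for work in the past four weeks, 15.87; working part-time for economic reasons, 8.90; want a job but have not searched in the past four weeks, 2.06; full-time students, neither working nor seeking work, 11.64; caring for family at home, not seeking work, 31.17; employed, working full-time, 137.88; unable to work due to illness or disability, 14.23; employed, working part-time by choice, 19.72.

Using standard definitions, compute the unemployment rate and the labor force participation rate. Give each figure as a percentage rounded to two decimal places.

Employed = 8.90 + 137.88 + 19.72 = 166.50 million (anyone who worked, including part-time for economic reasons, counts as employed).
Unemployed = 1.67 + 15.87 = 17.54 million (jobless and actively searching, or on temporary layoff).
Labor force = 166.50 + 17.54 = 184.04 million.
Not in labor force = 2.06 + 11.64 + 31.17 + 14.23 = 59.10 million (those not working and not actively searching are outside the labor force — including those who want a job but have given up searching).
Civilian working-age population = 184.04 + 59.10 = 243.14 million.
Unemployment rate = 17.54 / 184.04 = 9.53%.
Labor force participation rate = 184.04 / 243.14 = 75.69%.

Unemployment rate ≈ 9.53%; labor force participation rate ≈ 75.69%.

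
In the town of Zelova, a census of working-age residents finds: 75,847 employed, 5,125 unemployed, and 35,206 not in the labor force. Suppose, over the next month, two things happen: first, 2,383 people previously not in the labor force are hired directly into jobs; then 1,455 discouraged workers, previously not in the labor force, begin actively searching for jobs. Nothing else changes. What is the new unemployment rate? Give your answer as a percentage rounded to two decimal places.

New unemployment rate ≈ 7.76%.

Initially, labor force = 75,847 + 5,125 = 80,972, so u = 5,125/80,972 = 6.33%.
After the first change, employed and labor force both rise by 2,383; unemployed unchanged → E = 78,230, U = 5,125, labor force = 83,355.
After the second change, unemployed and labor force both rise by 1,455 → E = 78,230, U = 6,580, labor force = 84,810.
New unemployment rate = 6,580 / 84,810 = 7.76%.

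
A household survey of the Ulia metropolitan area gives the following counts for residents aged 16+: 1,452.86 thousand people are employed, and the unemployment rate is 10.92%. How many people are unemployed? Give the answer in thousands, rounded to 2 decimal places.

Let U be the number unemployed. The labor force is E + U, and U/(E+U) = 0.1092.
So U = 0.1092 × 1,452.86 / (1 − 0.1092) = 158.6523 / 0.8908 ≈ 178.10 thousand.

About 178.10 thousand are unemployed.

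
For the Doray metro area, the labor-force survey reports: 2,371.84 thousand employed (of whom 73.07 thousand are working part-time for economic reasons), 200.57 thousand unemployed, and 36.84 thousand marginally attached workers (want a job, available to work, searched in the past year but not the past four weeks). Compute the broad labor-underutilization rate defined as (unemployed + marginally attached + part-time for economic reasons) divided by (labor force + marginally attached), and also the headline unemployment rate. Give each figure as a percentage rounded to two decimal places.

Broad underutilization rate ≈ 11.90%; headline unemployment rate ≈ 7.80%.

Labor force = 2,371.84 + 200.57 = 2,572.41 thousand.
Numerator = 200.57 + 36.84 + 73.07 = 310.48 thousand.
Denominator = 2,572.41 + 36.84 = 2,609.25 thousand.
Broad rate = 310.48 / 2,609.25 = 11.90%.
Headline unemployment rate = 200.57 / 2,572.41 = 7.80%.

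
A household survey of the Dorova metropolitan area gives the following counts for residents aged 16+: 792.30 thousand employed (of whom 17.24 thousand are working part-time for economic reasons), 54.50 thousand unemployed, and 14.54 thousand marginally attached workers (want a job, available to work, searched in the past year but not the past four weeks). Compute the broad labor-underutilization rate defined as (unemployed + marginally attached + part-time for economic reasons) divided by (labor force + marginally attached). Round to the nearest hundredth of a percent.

Broad underutilization rate ≈ 10.02%.

Labor force = 792.30 + 54.50 = 846.80 thousand.
Numerator = 54.50 + 14.54 + 17.24 = 86.28 thousand.
Denominator = 846.80 + 14.54 = 861.34 thousand.
Broad rate = 86.28 / 861.34 = 10.02%.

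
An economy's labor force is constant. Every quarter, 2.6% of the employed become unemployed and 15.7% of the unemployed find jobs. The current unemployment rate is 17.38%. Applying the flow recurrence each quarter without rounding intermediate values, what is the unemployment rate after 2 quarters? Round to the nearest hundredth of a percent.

Unemployment rate after two quarters ≈ 16.33%.

With a fixed labor force, u_{t+1} = u_t + s·(1−u_t) − f·u_t = u_t·(1−s−f) + s.
Here 1−s−f = 0.817 and s = 0.026.
u_1 = 0.173800 × 0.817 + 0.026 = 0.167995.
u_2 = 0.167995 × 0.817 + 0.026 = 0.163252.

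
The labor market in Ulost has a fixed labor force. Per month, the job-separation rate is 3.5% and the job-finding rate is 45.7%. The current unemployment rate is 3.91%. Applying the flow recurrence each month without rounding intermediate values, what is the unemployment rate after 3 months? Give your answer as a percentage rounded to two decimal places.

With a fixed labor force, u_{t+1} = u_t + s·(1−u_t) − f·u_t = u_t·(1−s−f) + s.
Here 1−s−f = 0.508 and s = 0.035.
u_1 = 0.039100 × 0.508 + 0.035 = 0.054863.
u_2 = 0.054863 × 0.508 + 0.035 = 0.062870.
u_3 = 0.062870 × 0.508 + 0.035 = 0.066938.

Unemployment rate after three months ≈ 6.69%.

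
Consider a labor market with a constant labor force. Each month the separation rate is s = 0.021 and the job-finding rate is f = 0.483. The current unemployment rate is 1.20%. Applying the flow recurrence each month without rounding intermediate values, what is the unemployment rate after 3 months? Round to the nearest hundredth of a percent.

With a fixed labor force, u_{t+1} = u_t + s·(1−u_t) − f·u_t = u_t·(1−s−f) + s.
Here 1−s−f = 0.496 and s = 0.021.
u_1 = 0.012000 × 0.496 + 0.021 = 0.026952.
u_2 = 0.026952 × 0.496 + 0.021 = 0.034368.
u_3 = 0.034368 × 0.496 + 0.021 = 0.038047.

Unemployment rate after three months ≈ 3.80%.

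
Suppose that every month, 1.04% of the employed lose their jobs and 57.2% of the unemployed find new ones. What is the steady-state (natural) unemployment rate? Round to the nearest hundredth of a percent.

Steady-state unemployment rate ≈ 1.79%.

At steady state the flows balance: s·E = f·U, so U/(E+U) = s/(s+f).
u* = 1.04 / (1.04 + 57.2) = 1.04 / 58.24 = 1.79%.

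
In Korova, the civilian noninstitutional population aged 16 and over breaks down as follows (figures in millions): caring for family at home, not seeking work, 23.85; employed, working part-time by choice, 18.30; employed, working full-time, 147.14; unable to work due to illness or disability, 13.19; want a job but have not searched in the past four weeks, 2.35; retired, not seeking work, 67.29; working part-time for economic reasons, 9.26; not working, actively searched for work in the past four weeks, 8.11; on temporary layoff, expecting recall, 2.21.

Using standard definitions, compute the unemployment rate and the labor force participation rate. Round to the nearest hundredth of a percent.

Unemployment rate ≈ 5.58%; labor force participation rate ≈ 63.43%.

Employed = 18.30 + 147.14 + 9.26 = 174.70 million (anyone who worked, including part-time for economic reasons, counts as employed).
Unemployed = 8.11 + 2.21 = 10.32 million (jobless and actively searching, or on temporary layoff).
Labor force = 174.70 + 10.32 = 185.02 million.
Not in labor force = 23.85 + 13.19 + 2.35 + 67.29 = 106.68 million (those not working and not actively searching are outside the labor force — including those who want a job but have given up searching).
Civilian working-age population = 185.02 + 106.68 = 291.70 million.
Unemployment rate = 10.32 / 185.02 = 5.58%.
Labor force participation rate = 185.02 / 291.70 = 63.43%.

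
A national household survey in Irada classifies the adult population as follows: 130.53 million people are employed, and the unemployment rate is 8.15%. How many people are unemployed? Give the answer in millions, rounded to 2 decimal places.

About 11.58 million are unemployed.

Let U be the number unemployed. The labor force is E + U, and U/(E+U) = 0.0815.
So U = 0.0815 × 130.53 / (1 − 0.0815) = 10.6382 / 0.9185 ≈ 11.58 million.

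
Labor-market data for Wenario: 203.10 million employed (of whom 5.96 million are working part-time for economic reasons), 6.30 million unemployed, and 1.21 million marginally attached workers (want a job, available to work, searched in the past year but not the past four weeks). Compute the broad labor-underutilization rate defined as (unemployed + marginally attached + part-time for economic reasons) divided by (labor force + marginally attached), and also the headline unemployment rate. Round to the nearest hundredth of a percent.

Labor force = 203.10 + 6.30 = 209.40 million.
Numerator = 6.30 + 1.21 + 5.96 = 13.47 million.
Denominator = 209.40 + 1.21 = 210.61 million.
Broad rate = 13.47 / 210.61 = 6.40%.
Headline unemployment rate = 6.30 / 209.40 = 3.01%.

Broad underutilization rate ≈ 6.40%; headline unemployment rate ≈ 3.01%.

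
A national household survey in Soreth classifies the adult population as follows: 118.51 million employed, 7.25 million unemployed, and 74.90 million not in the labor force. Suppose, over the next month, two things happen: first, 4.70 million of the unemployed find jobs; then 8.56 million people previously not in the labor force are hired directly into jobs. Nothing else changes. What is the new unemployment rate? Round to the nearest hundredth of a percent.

Initially, labor force = 118.51 + 7.25 = 125.76 million, so u = 7.25/125.76 = 5.76%.
After the first change, unemployed falls and employed rises by 4.70; labor force unchanged → E = 123.21, U = 2.55, labor force = 125.76 million.
After the second change, employed and labor force both rise by 8.56; unemployed unchanged → E = 131.77, U = 2.55, labor force = 134.32 million.
New unemployment rate = 2.55 / 134.32 = 1.90%.

New unemployment rate ≈ 1.90%.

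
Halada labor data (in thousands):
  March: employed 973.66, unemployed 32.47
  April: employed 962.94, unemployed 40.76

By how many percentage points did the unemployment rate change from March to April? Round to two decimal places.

March: labor force = 973.66 + 32.47 = 1,006.13; u = 32.47/1,006.13 = 3.23%.
April: labor force = 962.94 + 40.76 = 1,003.70; u = 40.76/1,003.70 = 4.06%.
Change = 4.06% − 3.23% = +0.83 pp.

The unemployment rate changed by +0.83 percentage points.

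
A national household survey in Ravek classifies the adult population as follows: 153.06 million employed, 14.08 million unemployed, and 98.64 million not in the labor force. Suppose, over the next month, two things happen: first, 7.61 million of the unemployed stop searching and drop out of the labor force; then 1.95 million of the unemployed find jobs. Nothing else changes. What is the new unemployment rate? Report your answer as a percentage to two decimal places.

Initially, labor force = 153.06 + 14.08 = 167.14 million, so u = 14.08/167.14 = 8.42%.
After the first change, unemployed and labor force both fall by 7.61 → E = 153.06, U = 6.47, labor force = 159.53 million.
After the second change, unemployed falls and employed rises by 1.95; labor force unchanged → E = 155.01, U = 4.52, labor force = 159.53 million.
New unemployment rate = 4.52 / 159.53 = 2.83%.

New unemployment rate ≈ 2.83%.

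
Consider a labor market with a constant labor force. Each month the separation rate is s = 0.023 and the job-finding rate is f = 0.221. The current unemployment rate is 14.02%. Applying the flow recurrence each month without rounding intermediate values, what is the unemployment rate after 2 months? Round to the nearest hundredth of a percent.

With a fixed labor force, u_{t+1} = u_t + s·(1−u_t) − f·u_t = u_t·(1−s−f) + s.
Here 1−s−f = 0.756 and s = 0.023.
u_1 = 0.140200 × 0.756 + 0.023 = 0.128991.
u_2 = 0.128991 × 0.756 + 0.023 = 0.120517.

Unemployment rate after two months ≈ 12.05%.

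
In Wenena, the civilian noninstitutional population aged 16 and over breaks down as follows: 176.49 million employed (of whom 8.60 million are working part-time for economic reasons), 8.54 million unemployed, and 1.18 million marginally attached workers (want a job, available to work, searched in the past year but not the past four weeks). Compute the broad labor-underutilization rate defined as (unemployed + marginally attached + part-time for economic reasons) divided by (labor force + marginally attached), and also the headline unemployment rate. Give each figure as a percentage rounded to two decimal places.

Labor force = 176.49 + 8.54 = 185.03 million.
Numerator = 8.54 + 1.18 + 8.60 = 18.32 million.
Denominator = 185.03 + 1.18 = 186.21 million.
Broad rate = 18.32 / 186.21 = 9.84%.
Headline unemployment rate = 8.54 / 185.03 = 4.62%.

Broad underutilization rate ≈ 9.84%; headline unemployment rate ≈ 4.62%.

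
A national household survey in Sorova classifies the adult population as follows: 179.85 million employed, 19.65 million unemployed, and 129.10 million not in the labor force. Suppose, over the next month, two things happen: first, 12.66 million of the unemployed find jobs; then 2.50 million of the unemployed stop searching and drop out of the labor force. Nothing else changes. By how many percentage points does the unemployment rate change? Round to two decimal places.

Initially, labor force = 179.85 + 19.65 = 199.50 million, so u = 19.65/199.50 = 9.85%.
After the first change, unemployed falls and employed rises by 12.66; labor force unchanged → E = 192.51, U = 6.99, labor force = 199.50 million.
After the second change, unemployed and labor force both fall by 2.50 → E = 192.51, U = 4.49, labor force = 197.00 million.
New unemployment rate = 4.49 / 197.00 = 2.28%.
Change = 2.28% − 9.85% = −7.57 percentage points.

The unemployment rate changes by −7.57 percentage points.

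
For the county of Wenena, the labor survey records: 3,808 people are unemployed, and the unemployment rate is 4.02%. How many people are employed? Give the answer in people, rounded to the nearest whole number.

Labor force = U / u = 3,808 / 0.0402 ≈ 94,726.
Employed = labor force − unemployed = 94,726 − 3,808 = 90,918.

About 90,918 are employed.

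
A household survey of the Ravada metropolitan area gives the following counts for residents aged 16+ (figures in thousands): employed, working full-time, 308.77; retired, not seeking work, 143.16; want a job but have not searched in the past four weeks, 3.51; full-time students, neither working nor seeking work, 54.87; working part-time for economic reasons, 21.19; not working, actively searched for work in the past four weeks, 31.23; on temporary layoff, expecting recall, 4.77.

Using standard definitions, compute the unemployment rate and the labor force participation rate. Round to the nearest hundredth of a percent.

Unemployment rate ≈ 9.84%; labor force participation rate ≈ 64.49%.

Employed = 308.77 + 21.19 = 329.96 thousand (anyone who worked, including part-time for economic reasons, counts as employed).
Unemployed = 31.23 + 4.77 = 36.00 thousand (jobless and actively searching, or on temporary layoff).
Labor force = 329.96 + 36.00 = 365.96 thousand.
Not in labor force = 143.16 + 3.51 + 54.87 = 201.54 thousand (those not working and not actively searching are outside the labor force — including those who want a job but have given up searching).
Civilian working-age population = 365.96 + 201.54 = 567.50 thousand.
Unemployment rate = 36.00 / 365.96 = 9.84%.
Labor force participation rate = 365.96 / 567.50 = 64.49%.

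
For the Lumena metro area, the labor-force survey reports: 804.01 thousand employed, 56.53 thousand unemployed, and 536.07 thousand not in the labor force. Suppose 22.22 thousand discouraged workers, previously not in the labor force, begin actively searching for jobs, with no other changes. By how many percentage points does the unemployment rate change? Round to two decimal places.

Initially, labor force = 804.01 + 56.53 = 860.54 thousand, so u = 56.53/860.54 = 6.57%.
After the change, unemployed and labor force both rise by 22.22 → E = 804.01, U = 78.75, labor force = 882.76 thousand.
New unemployment rate = 78.75 / 882.76 = 8.92%.
Change = 8.92% − 6.57% = +2.35 percentage points.

The unemployment rate changes by +2.35 percentage points.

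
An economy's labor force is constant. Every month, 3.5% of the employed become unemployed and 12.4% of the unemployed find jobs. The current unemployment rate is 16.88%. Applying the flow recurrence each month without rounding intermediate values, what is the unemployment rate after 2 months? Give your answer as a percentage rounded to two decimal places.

With a fixed labor force, u_{t+1} = u_t + s·(1−u_t) − f·u_t = u_t·(1−s−f) + s.
Here 1−s−f = 0.841 and s = 0.035.
u_1 = 0.168800 × 0.841 + 0.035 = 0.176961.
u_2 = 0.176961 × 0.841 + 0.035 = 0.183824.

Unemployment rate after two months ≈ 18.38%.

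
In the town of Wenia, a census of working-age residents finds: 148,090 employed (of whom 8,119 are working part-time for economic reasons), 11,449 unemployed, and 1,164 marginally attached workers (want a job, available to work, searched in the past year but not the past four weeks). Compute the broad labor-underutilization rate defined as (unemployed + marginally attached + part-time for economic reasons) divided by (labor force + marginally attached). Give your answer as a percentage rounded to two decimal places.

Broad underutilization rate ≈ 12.90%.

Labor force = 148,090 + 11,449 = 159,539.
Numerator = 11,449 + 1,164 + 8,119 = 20,732.
Denominator = 159,539 + 1,164 = 160,703.
Broad rate = 20,732 / 160,703 = 12.90%.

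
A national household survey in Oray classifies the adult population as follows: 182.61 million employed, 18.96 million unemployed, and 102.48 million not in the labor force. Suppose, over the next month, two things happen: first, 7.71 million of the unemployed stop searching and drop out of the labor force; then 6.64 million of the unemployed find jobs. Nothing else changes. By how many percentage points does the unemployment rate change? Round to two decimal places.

Initially, labor force = 182.61 + 18.96 = 201.57 million, so u = 18.96/201.57 = 9.41%.
After the first change, unemployed and labor force both fall by 7.71 → E = 182.61, U = 11.25, labor force = 193.86 million.
After the second change, unemployed falls and employed rises by 6.64; labor force unchanged → E = 189.25, U = 4.61, labor force = 193.86 million.
New unemployment rate = 4.61 / 193.86 = 2.38%.
Change = 2.38% − 9.41% = −7.03 percentage points.

The unemployment rate changes by −7.03 percentage points.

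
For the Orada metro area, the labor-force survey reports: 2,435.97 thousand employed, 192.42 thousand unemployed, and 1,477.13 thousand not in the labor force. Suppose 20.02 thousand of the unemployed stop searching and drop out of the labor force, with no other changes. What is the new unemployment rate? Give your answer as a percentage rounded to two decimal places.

New unemployment rate ≈ 6.61%.

Initially, labor force = 2,435.97 + 192.42 = 2,628.39 thousand, so u = 192.42/2,628.39 = 7.32%.
After the change, unemployed and labor force both fall by 20.02 → E = 2,435.97, U = 172.40, labor force = 2,608.37 thousand.
New unemployment rate = 172.40 / 2,608.37 = 6.61%.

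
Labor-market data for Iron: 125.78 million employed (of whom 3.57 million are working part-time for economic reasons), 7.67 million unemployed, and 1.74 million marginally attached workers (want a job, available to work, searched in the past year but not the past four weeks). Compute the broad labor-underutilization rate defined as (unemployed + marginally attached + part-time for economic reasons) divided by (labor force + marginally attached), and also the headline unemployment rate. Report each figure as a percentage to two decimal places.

Labor force = 125.78 + 7.67 = 133.45 million.
Numerator = 7.67 + 1.74 + 3.57 = 12.98 million.
Denominator = 133.45 + 1.74 = 135.19 million.
Broad rate = 12.98 / 135.19 = 9.60%.
Headline unemployment rate = 7.67 / 133.45 = 5.75%.

Broad underutilization rate ≈ 9.60%; headline unemployment rate ≈ 5.75%.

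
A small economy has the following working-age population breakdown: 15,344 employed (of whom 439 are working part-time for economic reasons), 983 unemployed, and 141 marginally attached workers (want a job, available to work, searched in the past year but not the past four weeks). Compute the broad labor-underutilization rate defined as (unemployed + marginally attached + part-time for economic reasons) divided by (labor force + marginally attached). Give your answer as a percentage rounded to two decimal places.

Labor force = 15,344 + 983 = 16,327.
Numerator = 983 + 141 + 439 = 1,563.
Denominator = 16,327 + 141 = 16,468.
Broad rate = 1,563 / 16,468 = 9.49%.

Broad underutilization rate ≈ 9.49%.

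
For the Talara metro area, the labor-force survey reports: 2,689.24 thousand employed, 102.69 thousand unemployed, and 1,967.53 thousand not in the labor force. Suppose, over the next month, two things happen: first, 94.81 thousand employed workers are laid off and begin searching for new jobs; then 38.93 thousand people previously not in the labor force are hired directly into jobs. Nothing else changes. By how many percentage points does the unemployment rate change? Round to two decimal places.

The unemployment rate changes by +3.30 percentage points.

Initially, labor force = 2,689.24 + 102.69 = 2,791.93 thousand, so u = 102.69/2,791.93 = 3.68%.
After the first change, employed falls and unemployed rises by 94.81; labor force unchanged → E = 2,594.43, U = 197.50, labor force = 2,791.93 thousand.
After the second change, employed and labor force both rise by 38.93; unemployed unchanged → E = 2,633.36, U = 197.50, labor force = 2,830.86 thousand.
New unemployment rate = 197.50 / 2,830.86 = 6.98%.
Change = 6.98% − 3.68% = +3.30 percentage points.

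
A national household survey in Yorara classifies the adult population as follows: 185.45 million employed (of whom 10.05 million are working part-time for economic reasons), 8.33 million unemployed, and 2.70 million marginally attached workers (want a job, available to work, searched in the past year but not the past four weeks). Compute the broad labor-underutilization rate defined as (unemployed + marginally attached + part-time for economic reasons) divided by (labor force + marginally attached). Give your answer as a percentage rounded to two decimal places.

Labor force = 185.45 + 8.33 = 193.78 million.
Numerator = 8.33 + 2.70 + 10.05 = 21.08 million.
Denominator = 193.78 + 2.70 = 196.48 million.
Broad rate = 21.08 / 196.48 = 10.73%.

Broad underutilization rate ≈ 10.73%.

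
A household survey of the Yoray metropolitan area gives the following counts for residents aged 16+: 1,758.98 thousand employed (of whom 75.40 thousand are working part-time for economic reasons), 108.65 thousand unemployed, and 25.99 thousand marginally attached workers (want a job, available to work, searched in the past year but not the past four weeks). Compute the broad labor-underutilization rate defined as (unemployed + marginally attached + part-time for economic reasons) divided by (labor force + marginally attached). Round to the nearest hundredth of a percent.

Broad underutilization rate ≈ 11.09%.

Labor force = 1,758.98 + 108.65 = 1,867.63 thousand.
Numerator = 108.65 + 25.99 + 75.40 = 210.04 thousand.
Denominator = 1,867.63 + 25.99 = 1,893.62 thousand.
Broad rate = 210.04 / 1,893.62 = 11.09%.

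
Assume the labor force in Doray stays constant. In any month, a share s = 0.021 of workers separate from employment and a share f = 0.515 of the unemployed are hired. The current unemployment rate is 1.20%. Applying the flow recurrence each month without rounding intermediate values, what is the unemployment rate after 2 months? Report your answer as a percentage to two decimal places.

With a fixed labor force, u_{t+1} = u_t + s·(1−u_t) − f·u_t = u_t·(1−s−f) + s.
Here 1−s−f = 0.464 and s = 0.021.
u_1 = 0.012000 × 0.464 + 0.021 = 0.026568.
u_2 = 0.026568 × 0.464 + 0.021 = 0.033328.

Unemployment rate after two months ≈ 3.33%.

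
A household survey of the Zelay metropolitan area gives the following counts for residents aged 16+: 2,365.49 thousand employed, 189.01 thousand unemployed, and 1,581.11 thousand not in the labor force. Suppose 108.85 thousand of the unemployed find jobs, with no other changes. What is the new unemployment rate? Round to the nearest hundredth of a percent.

New unemployment rate ≈ 3.14%.

Initially, labor force = 2,365.49 + 189.01 = 2,554.50 thousand, so u = 189.01/2,554.50 = 7.40%.
After the change, unemployed falls and employed rises by 108.85; labor force unchanged → E = 2,474.34, U = 80.16, labor force = 2,554.50 thousand.
New unemployment rate = 80.16 / 2,554.50 = 3.14%.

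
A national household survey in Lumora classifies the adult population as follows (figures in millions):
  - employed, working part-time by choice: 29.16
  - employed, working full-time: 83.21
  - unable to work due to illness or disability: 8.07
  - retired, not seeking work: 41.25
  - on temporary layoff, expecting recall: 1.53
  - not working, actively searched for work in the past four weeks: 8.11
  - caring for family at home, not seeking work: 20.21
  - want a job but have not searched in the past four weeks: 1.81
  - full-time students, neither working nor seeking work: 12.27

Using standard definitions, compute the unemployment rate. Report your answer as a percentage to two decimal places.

Employed = 29.16 + 83.21 = 112.37 million.
Unemployed = 1.53 + 8.11 = 9.64 million (jobless and actively searching, or on temporary layoff).
Labor force = 112.37 + 9.64 = 122.01 million.
Unemployment rate = 9.64 / 122.01 = 7.90%.

Unemployment rate ≈ 7.90%.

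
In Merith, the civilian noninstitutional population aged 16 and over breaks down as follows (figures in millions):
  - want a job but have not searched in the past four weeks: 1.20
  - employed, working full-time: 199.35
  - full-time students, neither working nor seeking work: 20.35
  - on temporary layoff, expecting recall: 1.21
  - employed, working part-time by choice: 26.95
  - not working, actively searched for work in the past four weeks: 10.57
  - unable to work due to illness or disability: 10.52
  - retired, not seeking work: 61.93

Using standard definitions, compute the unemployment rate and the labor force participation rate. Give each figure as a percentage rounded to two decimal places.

Unemployment rate ≈ 4.95%; labor force participation rate ≈ 71.69%.

Employed = 199.35 + 26.95 = 226.30 million.
Unemployed = 1.21 + 10.57 = 11.78 million (jobless and actively searching, or on temporary layoff).
Labor force = 226.30 + 11.78 = 238.08 million.
Not in labor force = 1.20 + 20.35 + 10.52 + 61.93 = 94.00 million (those not working and not actively searching are outside the labor force — including those who want a job but have given up searching).
Civilian working-age population = 238.08 + 94.00 = 332.08 million.
Unemployment rate = 11.78 / 238.08 = 4.95%.
Labor force participation rate = 238.08 / 332.08 = 71.69%.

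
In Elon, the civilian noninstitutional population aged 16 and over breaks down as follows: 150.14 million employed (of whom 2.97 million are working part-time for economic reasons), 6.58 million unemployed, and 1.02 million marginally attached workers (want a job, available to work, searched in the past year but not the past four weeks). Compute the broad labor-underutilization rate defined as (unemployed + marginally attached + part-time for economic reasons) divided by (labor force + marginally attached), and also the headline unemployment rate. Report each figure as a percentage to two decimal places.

Labor force = 150.14 + 6.58 = 156.72 million.
Numerator = 6.58 + 1.02 + 2.97 = 10.57 million.
Denominator = 156.72 + 1.02 = 157.74 million.
Broad rate = 10.57 / 157.74 = 6.70%.
Headline unemployment rate = 6.58 / 156.72 = 4.20%.

Broad underutilization rate ≈ 6.70%; headline unemployment rate ≈ 4.20%.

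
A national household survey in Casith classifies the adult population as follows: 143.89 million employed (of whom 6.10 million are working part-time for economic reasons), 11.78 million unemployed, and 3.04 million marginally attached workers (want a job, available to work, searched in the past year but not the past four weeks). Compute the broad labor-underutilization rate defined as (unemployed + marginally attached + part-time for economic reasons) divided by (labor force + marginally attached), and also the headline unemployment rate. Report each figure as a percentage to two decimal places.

Broad underutilization rate ≈ 13.18%; headline unemployment rate ≈ 7.57%.

Labor force = 143.89 + 11.78 = 155.67 million.
Numerator = 11.78 + 3.04 + 6.10 = 20.92 million.
Denominator = 155.67 + 3.04 = 158.71 million.
Broad rate = 20.92 / 158.71 = 13.18%.
Headline unemployment rate = 11.78 / 155.67 = 7.57%.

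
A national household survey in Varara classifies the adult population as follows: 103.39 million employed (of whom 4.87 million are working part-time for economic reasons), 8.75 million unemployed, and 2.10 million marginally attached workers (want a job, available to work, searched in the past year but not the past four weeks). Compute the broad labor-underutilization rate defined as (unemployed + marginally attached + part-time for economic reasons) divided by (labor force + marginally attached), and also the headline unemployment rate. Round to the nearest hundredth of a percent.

Labor force = 103.39 + 8.75 = 112.14 million.
Numerator = 8.75 + 2.10 + 4.87 = 15.72 million.
Denominator = 112.14 + 2.10 = 114.24 million.
Broad rate = 15.72 / 114.24 = 13.76%.
Headline unemployment rate = 8.75 / 112.14 = 7.80%.

Broad underutilization rate ≈ 13.76%; headline unemployment rate ≈ 7.80%.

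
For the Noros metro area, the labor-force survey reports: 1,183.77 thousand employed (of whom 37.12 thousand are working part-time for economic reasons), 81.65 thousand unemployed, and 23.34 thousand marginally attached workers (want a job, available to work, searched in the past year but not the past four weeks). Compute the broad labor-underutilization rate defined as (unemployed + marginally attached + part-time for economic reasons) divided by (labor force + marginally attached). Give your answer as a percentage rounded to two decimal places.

Labor force = 1,183.77 + 81.65 = 1,265.42 thousand.
Numerator = 81.65 + 23.34 + 37.12 = 142.11 thousand.
Denominator = 1,265.42 + 23.34 = 1,288.76 thousand.
Broad rate = 142.11 / 1,288.76 = 11.03%.

Broad underutilization rate ≈ 11.03%.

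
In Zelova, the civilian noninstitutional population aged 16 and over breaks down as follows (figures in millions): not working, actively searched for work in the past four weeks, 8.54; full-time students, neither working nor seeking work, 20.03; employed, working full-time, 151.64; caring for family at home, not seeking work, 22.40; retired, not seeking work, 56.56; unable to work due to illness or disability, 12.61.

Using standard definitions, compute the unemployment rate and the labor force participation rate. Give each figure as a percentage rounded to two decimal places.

Unemployment rate ≈ 5.33%; labor force participation rate ≈ 58.94%.

Employed = 151.64 million.
Unemployed = 8.54 million.
Labor force = 151.64 + 8.54 = 160.18 million.
Not in labor force = 20.03 + 22.40 + 56.56 + 12.61 = 111.60 million (those not working and not actively searching are outside the labor force).
Civilian working-age population = 160.18 + 111.60 = 271.78 million.
Unemployment rate = 8.54 / 160.18 = 5.33%.
Labor force participation rate = 160.18 / 271.78 = 58.94%.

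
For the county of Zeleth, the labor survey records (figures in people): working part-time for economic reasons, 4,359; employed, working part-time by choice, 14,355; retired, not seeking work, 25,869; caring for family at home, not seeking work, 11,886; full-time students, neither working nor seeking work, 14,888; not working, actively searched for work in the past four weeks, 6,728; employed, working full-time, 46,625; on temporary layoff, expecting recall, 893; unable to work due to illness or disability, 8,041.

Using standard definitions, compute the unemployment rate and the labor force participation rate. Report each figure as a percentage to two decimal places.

Unemployment rate ≈ 10.45%; labor force participation rate ≈ 54.59%.

Employed = 4,359 + 14,355 + 46,625 = 65,339 (anyone who worked, including part-time for economic reasons, counts as employed).
Unemployed = 6,728 + 893 = 7,621 (jobless and actively searching, or on temporary layoff).
Labor force = 65,339 + 7,621 = 72,960.
Not in labor force = 25,869 + 11,886 + 14,888 + 8,041 = 60,684 (those not working and not actively searching are outside the labor force).
Civilian working-age population = 72,960 + 60,684 = 133,644.
Unemployment rate = 7,621 / 72,960 = 10.45%.
Labor force participation rate = 72,960 / 133,644 = 54.59%.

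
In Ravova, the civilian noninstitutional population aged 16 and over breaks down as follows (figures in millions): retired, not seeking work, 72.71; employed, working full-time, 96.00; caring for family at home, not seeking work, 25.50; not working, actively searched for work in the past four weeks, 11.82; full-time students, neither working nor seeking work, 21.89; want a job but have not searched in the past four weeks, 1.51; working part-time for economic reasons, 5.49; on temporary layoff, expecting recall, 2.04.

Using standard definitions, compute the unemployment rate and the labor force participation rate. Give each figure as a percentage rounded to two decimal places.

Unemployment rate ≈ 12.02%; labor force participation rate ≈ 48.68%.

Employed = 96.00 + 5.49 = 101.49 million (anyone who worked, including part-time for economic reasons, counts as employed).
Unemployed = 11.82 + 2.04 = 13.86 million (jobless and actively searching, or on temporary layoff).
Labor force = 101.49 + 13.86 = 115.35 million.
Not in labor force = 72.71 + 25.50 + 21.89 + 1.51 = 121.61 million (those not working and not actively searching are outside the labor force — including those who want a job but have given up searching).
Civilian working-age population = 115.35 + 121.61 = 236.96 million.
Unemployment rate = 13.86 / 115.35 = 12.02%.
Labor force participation rate = 115.35 / 236.96 = 48.68%.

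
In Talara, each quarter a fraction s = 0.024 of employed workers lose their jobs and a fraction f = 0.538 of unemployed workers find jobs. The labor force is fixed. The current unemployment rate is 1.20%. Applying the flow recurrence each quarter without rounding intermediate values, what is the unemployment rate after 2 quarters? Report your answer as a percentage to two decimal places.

With a fixed labor force, u_{t+1} = u_t + s·(1−u_t) − f·u_t = u_t·(1−s−f) + s.
Here 1−s−f = 0.438 and s = 0.024.
u_1 = 0.012000 × 0.438 + 0.024 = 0.029256.
u_2 = 0.029256 × 0.438 + 0.024 = 0.036814.

Unemployment rate after two quarters ≈ 3.68%.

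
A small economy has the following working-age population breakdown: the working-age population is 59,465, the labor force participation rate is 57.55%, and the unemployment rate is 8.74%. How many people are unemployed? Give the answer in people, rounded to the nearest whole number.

About 2,991 are unemployed.

Labor force = 0.5755 × 59,465 = 34,222.
Unemployed = 0.0874 × 34,222 ≈ 2,991.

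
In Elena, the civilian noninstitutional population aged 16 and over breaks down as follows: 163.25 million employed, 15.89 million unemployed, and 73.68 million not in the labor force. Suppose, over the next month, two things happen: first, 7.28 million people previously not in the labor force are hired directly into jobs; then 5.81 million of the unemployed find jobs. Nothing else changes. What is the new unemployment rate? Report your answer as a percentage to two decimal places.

Initially, labor force = 163.25 + 15.89 = 179.14 million, so u = 15.89/179.14 = 8.87%.
After the first change, employed and labor force both rise by 7.28; unemployed unchanged → E = 170.53, U = 15.89, labor force = 186.42 million.
After the second change, unemployed falls and employed rises by 5.81; labor force unchanged → E = 176.34, U = 10.08, labor force = 186.42 million.
New unemployment rate = 10.08 / 186.42 = 5.41%.

New unemployment rate ≈ 5.41%.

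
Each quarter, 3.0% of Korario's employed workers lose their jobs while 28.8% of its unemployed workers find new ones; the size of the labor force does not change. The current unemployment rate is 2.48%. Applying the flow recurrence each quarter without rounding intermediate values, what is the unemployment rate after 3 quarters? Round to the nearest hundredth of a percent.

Unemployment rate after three quarters ≈ 7.23%.

With a fixed labor force, u_{t+1} = u_t + s·(1−u_t) − f·u_t = u_t·(1−s−f) + s.
Here 1−s−f = 0.682 and s = 0.030.
u_1 = 0.024800 × 0.682 + 0.030 = 0.046914.
u_2 = 0.046914 × 0.682 + 0.030 = 0.061995.
u_3 = 0.061995 × 0.682 + 0.030 = 0.072281.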